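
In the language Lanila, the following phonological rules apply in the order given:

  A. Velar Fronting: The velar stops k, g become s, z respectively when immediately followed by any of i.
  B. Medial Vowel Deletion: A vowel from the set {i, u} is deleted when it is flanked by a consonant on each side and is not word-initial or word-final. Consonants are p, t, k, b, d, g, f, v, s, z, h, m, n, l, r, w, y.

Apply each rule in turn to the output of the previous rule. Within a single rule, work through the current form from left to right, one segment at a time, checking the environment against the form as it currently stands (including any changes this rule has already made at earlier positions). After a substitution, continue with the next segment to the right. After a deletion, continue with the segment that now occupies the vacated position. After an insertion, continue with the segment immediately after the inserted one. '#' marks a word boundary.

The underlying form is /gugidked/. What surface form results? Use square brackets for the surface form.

A Velar Fronting: [gugidked] → [guzidked]
B Medial Vowel Deletion: [guzidked] → [gzdked]

[gzdked]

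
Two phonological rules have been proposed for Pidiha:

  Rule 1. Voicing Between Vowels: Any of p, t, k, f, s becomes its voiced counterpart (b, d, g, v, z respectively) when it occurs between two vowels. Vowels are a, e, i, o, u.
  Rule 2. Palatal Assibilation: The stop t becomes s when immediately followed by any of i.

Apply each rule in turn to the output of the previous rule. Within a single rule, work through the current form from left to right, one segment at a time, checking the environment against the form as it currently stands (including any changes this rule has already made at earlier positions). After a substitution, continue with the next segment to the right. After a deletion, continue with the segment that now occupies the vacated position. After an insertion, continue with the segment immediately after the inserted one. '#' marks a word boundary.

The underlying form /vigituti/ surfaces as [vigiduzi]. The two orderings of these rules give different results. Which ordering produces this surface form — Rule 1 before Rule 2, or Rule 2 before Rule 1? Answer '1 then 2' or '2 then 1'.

2 then 1

Order 1 then 2:
  1 Voicing Between Vowels: [vigituti] → [vigidudi]
  2 Palatal Assibilation: no change — [vigidudi]
  result: [vigidudi]
Order 2 then 1:
  2 Palatal Assibilation: [vigituti] → [vigitusi]
  1 Voicing Between Vowels: [vigitusi] → [vigiduzi]
  result: [vigiduzi]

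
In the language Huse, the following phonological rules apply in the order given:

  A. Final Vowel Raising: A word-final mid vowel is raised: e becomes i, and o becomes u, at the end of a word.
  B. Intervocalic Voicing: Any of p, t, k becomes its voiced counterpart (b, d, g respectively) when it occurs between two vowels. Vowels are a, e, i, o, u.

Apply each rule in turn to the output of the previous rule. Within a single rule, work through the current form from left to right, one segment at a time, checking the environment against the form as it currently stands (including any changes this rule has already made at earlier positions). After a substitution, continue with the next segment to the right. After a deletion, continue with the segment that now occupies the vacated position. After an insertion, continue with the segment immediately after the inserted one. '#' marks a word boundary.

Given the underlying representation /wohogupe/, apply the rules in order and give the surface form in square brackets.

[wohogubi]

A Final Vowel Raising: [wohogupe] → [wohogupi]
B Intervocalic Voicing: [wohogupi] → [wohogubi]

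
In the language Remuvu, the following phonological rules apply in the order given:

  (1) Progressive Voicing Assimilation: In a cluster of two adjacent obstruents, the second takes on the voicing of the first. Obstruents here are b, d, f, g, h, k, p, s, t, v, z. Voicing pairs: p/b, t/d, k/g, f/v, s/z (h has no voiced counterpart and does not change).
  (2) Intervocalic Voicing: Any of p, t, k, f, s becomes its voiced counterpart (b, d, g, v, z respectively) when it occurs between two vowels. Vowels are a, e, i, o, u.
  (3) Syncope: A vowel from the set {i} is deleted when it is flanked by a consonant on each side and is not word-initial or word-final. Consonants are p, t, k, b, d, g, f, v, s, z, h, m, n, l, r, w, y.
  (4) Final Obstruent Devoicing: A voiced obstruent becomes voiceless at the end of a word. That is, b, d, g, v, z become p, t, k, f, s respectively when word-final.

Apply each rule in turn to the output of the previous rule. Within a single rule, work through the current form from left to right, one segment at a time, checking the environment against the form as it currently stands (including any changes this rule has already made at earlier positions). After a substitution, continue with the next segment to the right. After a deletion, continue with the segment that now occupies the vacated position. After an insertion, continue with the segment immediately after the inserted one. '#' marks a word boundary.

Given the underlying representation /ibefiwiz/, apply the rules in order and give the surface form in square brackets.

(1) Progressive Voicing Assimilation: no change — [ibefiwiz]
(2) Intervocalic Voicing: [ibefiwiz] → [ibeviwiz]
(3) Syncope: [ibeviwiz] → [ibevwz]
(4) Final Obstruent Devoicing: [ibevwz] → [ibevws]

[ibevws]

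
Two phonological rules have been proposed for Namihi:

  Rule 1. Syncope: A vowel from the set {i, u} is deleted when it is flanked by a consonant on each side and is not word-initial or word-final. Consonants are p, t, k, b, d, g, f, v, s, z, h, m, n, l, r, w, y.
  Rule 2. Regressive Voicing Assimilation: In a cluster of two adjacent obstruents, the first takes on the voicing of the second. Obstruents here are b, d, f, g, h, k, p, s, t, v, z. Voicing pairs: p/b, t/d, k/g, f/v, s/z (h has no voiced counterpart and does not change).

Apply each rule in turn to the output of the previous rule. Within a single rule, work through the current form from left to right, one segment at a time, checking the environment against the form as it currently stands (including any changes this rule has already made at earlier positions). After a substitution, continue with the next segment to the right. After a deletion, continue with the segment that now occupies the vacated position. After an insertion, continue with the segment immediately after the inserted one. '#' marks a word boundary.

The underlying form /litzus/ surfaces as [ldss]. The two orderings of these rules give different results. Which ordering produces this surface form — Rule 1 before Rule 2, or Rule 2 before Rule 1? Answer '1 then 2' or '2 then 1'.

1 then 2

Order 1 then 2:
  1 Syncope: [litzus] → [ltzs]
  2 Regressive Voicing Assimilation: [ltzs] → [ldss]
  result: [ldss]
Order 2 then 1:
  2 Regressive Voicing Assimilation: [litzus] → [lidzus]
  1 Syncope: [lidzus] → [ldzs]
  result: [ldzs]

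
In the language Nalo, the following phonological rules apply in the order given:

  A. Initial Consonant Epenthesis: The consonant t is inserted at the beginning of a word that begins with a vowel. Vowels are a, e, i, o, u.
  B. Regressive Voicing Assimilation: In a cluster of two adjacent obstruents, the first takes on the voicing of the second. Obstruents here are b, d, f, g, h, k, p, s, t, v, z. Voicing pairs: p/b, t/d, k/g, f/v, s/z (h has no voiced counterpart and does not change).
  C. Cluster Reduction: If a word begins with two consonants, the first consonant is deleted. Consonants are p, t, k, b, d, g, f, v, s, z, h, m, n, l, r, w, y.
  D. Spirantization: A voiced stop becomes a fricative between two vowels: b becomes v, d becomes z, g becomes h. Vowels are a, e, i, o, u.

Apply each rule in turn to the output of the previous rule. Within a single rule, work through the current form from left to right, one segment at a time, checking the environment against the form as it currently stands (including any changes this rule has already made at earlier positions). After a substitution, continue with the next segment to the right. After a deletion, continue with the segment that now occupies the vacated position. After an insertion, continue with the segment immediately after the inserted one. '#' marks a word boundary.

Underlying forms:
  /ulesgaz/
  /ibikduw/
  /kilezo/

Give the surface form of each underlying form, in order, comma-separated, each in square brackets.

/ulesgaz/:
  A Initial Consonant Epenthesis: [ulesgaz] → [tulesgaz]
  B Regressive Voicing Assimilation: [tulesgaz] → [tulezgaz]
  C Cluster Reduction: no change — [tulezgaz]
  D Spirantization: no change — [tulezgaz]
/ibikduw/:
  A Initial Consonant Epenthesis: [ibikduw] → [tibikduw]
  B Regressive Voicing Assimilation: [tibikduw] → [tibigduw]
  C Cluster Reduction: no change — [tibigduw]
  D Spirantization: [tibigduw] → [tivigduw]
/kilezo/:
  A Initial Consonant Epenthesis: no change — [kilezo]
  B Regressive Voicing Assimilation: no change — [kilezo]
  C Cluster Reduction: no change — [kilezo]
  D Spirantization: no change — [kilezo]

[tulezgaz], [tivigduw], [kilezo]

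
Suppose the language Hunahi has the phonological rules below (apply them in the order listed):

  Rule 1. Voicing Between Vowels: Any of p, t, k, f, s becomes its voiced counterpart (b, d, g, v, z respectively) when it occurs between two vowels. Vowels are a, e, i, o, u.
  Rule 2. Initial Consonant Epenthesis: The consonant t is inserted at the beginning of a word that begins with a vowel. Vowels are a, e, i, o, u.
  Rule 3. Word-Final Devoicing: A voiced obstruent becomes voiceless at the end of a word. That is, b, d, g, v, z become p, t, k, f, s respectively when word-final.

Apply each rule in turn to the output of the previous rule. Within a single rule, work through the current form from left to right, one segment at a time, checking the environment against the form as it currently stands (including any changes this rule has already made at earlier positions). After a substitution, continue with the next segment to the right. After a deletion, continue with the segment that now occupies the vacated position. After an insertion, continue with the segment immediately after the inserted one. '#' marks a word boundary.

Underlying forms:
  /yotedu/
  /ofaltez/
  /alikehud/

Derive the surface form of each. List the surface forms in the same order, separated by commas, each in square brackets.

[yodedu], [tovaltes], [taligehut]

/yotedu/:
  Rule 1 Voicing Between Vowels: [yotedu] → [yodedu]
  Rule 2 Initial Consonant Epenthesis: no change — [yodedu]
  Rule 3 Word-Final Devoicing: no change — [yodedu]
/ofaltez/:
  Rule 1 Voicing Between Vowels: [ofaltez] → [ovaltez]
  Rule 2 Initial Consonant Epenthesis: [ovaltez] → [tovaltez]
  Rule 3 Word-Final Devoicing: [tovaltez] → [tovaltes]
/alikehud/:
  Rule 1 Voicing Between Vowels: [alikehud] → [aligehud]
  Rule 2 Initial Consonant Epenthesis: [aligehud] → [taligehud]
  Rule 3 Word-Final Devoicing: [taligehud] → [taligehut]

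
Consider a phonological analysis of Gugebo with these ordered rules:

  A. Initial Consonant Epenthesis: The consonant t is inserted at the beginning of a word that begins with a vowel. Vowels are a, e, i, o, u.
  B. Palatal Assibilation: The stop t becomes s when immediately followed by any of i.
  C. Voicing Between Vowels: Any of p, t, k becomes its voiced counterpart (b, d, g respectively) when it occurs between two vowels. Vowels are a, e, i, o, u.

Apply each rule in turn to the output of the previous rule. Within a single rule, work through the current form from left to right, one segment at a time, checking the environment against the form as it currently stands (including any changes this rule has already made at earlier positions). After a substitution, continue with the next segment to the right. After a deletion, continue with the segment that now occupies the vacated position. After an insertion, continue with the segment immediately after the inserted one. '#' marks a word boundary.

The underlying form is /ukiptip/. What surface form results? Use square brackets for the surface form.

A Initial Consonant Epenthesis: [ukiptip] → [tukiptip]
B Palatal Assibilation: [tukiptip] → [tukipsip]
C Voicing Between Vowels: [tukipsip] → [tugipsip]

[tugipsip]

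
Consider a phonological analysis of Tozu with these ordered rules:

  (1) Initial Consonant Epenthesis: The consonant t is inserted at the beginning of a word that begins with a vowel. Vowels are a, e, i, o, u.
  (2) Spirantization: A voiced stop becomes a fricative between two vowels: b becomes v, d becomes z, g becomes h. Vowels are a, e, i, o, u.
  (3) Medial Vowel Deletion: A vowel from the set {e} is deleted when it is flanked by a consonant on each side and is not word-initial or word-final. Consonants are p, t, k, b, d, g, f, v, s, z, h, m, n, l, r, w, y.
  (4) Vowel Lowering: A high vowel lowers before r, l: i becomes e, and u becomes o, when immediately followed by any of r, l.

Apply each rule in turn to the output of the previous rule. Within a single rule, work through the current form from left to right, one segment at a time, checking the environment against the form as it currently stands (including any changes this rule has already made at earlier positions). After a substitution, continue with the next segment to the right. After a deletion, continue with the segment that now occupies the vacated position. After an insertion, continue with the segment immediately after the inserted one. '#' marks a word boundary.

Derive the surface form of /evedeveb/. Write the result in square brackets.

[tvzvb]

(1) Initial Consonant Epenthesis: [evedeveb] → [tevedeveb]
(2) Spirantization: [tevedeveb] → [tevezeveb]
(3) Medial Vowel Deletion: [tevezeveb] → [tvzvb]
(4) Vowel Lowering: no change — [tvzvb]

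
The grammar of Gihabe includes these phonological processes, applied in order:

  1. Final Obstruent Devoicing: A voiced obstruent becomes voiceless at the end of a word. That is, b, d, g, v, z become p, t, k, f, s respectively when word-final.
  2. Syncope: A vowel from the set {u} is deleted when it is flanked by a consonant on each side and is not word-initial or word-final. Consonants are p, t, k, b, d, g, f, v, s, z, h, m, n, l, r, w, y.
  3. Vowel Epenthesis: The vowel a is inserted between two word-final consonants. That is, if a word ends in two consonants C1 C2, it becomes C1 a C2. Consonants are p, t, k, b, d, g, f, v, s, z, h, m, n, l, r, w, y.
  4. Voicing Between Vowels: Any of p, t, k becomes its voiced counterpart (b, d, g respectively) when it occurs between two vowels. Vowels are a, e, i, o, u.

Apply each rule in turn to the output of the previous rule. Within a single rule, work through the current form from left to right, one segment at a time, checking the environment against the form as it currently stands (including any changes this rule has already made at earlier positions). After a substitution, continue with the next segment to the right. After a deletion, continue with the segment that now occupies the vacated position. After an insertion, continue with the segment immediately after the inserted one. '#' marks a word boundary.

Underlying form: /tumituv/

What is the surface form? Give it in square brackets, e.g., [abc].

1 Final Obstruent Devoicing: [tumituv] → [tumituf]
2 Syncope: [tumituf] → [tmitf]
3 Vowel Epenthesis: [tmitf] → [tmitaf]
4 Voicing Between Vowels: [tmitaf] → [tmidaf]

[tmidaf]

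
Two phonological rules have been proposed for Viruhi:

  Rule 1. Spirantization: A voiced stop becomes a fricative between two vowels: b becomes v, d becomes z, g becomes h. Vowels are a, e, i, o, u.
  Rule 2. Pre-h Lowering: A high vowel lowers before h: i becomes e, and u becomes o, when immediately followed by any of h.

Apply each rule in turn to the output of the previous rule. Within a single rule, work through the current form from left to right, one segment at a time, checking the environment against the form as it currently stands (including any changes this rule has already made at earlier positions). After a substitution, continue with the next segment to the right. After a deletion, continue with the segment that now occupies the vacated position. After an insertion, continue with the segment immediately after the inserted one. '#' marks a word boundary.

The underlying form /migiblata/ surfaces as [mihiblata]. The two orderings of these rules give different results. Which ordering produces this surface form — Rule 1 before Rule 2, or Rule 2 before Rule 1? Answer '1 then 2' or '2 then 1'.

Order 1 then 2:
  1 Spirantization: [migiblata] → [mihiblata]
  2 Pre-h Lowering: [mihiblata] → [mehiblata]
  result: [mehiblata]
Order 2 then 1:
  2 Pre-h Lowering: no change — [migiblata]
  1 Spirantization: [migiblata] → [mihiblata]
  result: [mihiblata]

2 then 1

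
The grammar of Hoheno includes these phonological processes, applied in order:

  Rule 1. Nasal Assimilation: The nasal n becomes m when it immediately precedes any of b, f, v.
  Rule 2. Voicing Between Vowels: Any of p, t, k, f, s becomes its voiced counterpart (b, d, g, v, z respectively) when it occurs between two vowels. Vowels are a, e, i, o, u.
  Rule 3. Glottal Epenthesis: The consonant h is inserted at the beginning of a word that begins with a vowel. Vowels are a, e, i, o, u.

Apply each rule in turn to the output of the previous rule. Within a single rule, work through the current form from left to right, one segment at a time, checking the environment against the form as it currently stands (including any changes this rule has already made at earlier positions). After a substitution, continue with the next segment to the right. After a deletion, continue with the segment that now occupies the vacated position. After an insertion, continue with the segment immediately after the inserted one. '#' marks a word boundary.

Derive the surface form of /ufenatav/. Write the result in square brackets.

[huvenadav]

Rule 1 Nasal Assimilation: no change — [ufenatav]
Rule 2 Voicing Between Vowels: [ufenatav] → [uvenadav]
Rule 3 Glottal Epenthesis: [uvenadav] → [huvenadav]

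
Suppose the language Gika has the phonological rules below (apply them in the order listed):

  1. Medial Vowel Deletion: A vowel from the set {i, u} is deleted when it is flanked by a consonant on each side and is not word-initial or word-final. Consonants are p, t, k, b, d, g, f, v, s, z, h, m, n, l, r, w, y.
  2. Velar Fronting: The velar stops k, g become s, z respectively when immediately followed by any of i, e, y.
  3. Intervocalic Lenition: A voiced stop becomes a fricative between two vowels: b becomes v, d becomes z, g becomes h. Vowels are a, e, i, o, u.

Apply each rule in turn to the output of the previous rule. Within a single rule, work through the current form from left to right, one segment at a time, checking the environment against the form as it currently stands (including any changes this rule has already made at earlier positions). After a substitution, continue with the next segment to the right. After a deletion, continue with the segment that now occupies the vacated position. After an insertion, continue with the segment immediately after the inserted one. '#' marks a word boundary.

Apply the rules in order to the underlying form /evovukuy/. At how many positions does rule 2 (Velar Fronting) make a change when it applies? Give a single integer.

1 Medial Vowel Deletion: [evovukuy] → [evovky]
2 Velar Fronting: [evovky] → [evovsy]
3 Intervocalic Lenition: no change — [evovsy]
Rule 2 changed 1 position(s).

1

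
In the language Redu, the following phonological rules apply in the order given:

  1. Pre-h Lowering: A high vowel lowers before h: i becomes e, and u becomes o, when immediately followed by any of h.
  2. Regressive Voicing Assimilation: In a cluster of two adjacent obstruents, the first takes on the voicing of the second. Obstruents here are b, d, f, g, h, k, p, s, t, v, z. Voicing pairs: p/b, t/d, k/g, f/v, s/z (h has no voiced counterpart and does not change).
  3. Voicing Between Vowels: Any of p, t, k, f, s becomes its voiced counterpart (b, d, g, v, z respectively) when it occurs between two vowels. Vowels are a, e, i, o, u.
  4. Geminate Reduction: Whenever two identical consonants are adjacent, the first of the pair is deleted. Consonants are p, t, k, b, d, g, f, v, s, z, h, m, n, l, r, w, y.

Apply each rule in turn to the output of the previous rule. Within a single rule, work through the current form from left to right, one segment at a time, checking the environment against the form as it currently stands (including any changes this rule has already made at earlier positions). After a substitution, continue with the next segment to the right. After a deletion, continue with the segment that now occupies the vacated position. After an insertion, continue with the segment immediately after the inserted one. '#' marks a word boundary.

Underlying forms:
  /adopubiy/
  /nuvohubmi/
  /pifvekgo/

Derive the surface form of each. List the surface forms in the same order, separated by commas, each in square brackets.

[adobubiy], [nuvohubmi], [pivego]

/adopubiy/:
  1 Pre-h Lowering: no change — [adopubiy]
  2 Regressive Voicing Assimilation: no change — [adopubiy]
  3 Voicing Between Vowels: [adopubiy] → [adobubiy]
  4 Geminate Reduction: no change — [adobubiy]
/nuvohubmi/:
  1 Pre-h Lowering: no change — [nuvohubmi]
  2 Regressive Voicing Assimilation: no change — [nuvohubmi]
  3 Voicing Between Vowels: no change — [nuvohubmi]
  4 Geminate Reduction: no change — [nuvohubmi]
/pifvekgo/:
  1 Pre-h Lowering: no change — [pifvekgo]
  2 Regressive Voicing Assimilation: [pifvekgo] → [pivveggo]
  3 Voicing Between Vowels: no change — [pivveggo]
  4 Geminate Reduction: [pivveggo] → [pivego]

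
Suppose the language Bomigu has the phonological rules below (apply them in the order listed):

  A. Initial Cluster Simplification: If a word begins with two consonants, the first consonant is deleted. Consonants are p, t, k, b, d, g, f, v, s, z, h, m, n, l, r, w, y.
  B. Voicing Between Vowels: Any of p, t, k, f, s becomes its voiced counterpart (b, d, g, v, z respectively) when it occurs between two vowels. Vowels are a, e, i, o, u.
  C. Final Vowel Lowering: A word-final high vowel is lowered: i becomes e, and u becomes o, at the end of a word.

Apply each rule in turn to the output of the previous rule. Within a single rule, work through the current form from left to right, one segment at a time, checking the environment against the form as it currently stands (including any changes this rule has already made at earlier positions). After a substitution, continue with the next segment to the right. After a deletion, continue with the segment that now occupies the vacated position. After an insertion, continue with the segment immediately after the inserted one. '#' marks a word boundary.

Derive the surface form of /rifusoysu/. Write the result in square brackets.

A Initial Cluster Simplification: no change — [rifusoysu]
B Voicing Between Vowels: [rifusoysu] → [rivuzoysu]
C Final Vowel Lowering: [rivuzoysu] → [rivuzoyso]

[rivuzoyso]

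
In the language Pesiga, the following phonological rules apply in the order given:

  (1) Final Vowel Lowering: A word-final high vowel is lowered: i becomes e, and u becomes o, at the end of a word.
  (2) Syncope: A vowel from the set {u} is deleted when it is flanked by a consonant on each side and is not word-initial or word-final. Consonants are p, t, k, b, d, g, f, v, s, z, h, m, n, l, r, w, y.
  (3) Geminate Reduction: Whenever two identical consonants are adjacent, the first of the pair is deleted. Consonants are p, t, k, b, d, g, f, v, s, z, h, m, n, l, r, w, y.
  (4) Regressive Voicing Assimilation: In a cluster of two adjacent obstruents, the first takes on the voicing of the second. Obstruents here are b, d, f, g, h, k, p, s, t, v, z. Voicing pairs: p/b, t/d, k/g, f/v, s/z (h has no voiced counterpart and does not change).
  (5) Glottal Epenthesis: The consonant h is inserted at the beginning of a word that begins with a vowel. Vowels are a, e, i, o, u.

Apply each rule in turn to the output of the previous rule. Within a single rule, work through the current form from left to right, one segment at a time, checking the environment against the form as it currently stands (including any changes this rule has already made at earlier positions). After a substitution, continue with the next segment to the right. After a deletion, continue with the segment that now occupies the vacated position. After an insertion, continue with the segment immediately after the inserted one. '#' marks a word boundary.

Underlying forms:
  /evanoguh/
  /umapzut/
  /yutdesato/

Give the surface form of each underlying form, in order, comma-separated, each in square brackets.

/evanoguh/:
  (1) Final Vowel Lowering: no change — [evanoguh]
  (2) Syncope: [evanoguh] → [evanogh]
  (3) Geminate Reduction: no change — [evanogh]
  (4) Regressive Voicing Assimilation: [evanogh] → [evanokh]
  (5) Glottal Epenthesis: [evanokh] → [hevanokh]
/umapzut/:
  (1) Final Vowel Lowering: no change — [umapzut]
  (2) Syncope: [umapzut] → [umapzt]
  (3) Geminate Reduction: no change — [umapzt]
  (4) Regressive Voicing Assimilation: [umapzt] → [umabst]
  (5) Glottal Epenthesis: [umabst] → [humabst]
/yutdesato/:
  (1) Final Vowel Lowering: no change — [yutdesato]
  (2) Syncope: [yutdesato] → [ytdesato]
  (3) Geminate Reduction: no change — [ytdesato]
  (4) Regressive Voicing Assimilation: [ytdesato] → [yddesato]
  (5) Glottal Epenthesis: no change — [yddesato]

[hevanokh], [humabst], [yddesato]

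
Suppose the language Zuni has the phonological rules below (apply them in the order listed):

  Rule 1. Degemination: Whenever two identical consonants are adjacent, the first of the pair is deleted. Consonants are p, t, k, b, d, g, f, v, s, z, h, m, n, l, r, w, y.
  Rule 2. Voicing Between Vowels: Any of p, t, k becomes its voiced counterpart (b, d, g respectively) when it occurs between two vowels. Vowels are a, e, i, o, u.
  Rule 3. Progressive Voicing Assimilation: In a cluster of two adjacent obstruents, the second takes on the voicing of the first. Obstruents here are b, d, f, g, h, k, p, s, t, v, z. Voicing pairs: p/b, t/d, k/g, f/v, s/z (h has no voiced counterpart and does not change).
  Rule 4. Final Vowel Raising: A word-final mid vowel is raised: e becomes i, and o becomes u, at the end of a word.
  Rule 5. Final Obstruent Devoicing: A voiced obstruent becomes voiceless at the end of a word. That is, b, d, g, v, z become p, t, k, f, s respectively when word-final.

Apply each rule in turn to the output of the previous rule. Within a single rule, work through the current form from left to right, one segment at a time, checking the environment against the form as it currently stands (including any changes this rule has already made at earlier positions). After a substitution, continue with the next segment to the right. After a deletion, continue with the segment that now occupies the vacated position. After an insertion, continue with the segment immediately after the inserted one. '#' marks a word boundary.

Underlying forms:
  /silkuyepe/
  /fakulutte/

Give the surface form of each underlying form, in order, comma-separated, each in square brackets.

[silkuyebi], [faguludi]

/silkuyepe/:
  Rule 1 Degemination: no change — [silkuyepe]
  Rule 2 Voicing Between Vowels: [silkuyepe] → [silkuyebe]
  Rule 3 Progressive Voicing Assimilation: no change — [silkuyebe]
  Rule 4 Final Vowel Raising: [silkuyebe] → [silkuyebi]
  Rule 5 Final Obstruent Devoicing: no change — [silkuyebi]
/fakulutte/:
  Rule 1 Degemination: [fakulutte] → [fakulute]
  Rule 2 Voicing Between Vowels: [fakulute] → [fagulude]
  Rule 3 Progressive Voicing Assimilation: no change — [fagulude]
  Rule 4 Final Vowel Raising: [fagulude] → [faguludi]
  Rule 5 Final Obstruent Devoicing: no change — [faguludi]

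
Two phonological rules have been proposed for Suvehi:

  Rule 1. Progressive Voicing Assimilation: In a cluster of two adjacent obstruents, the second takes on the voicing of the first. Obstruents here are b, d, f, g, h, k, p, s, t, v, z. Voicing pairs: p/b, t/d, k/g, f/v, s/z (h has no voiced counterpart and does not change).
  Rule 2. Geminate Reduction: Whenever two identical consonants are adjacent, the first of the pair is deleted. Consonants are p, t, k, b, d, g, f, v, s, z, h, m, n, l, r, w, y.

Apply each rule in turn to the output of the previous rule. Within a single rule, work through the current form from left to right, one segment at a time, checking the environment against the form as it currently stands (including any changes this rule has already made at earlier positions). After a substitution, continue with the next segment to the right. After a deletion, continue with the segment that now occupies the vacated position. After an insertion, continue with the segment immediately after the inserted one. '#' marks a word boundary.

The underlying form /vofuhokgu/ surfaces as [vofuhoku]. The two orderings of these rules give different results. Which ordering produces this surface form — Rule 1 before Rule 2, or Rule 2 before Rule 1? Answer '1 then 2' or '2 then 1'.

Order 1 then 2:
  1 Progressive Voicing Assimilation: [vofuhokgu] → [vofuhokku]
  2 Geminate Reduction: [vofuhokku] → [vofuhoku]
  result: [vofuhoku]
Order 2 then 1:
  2 Geminate Reduction: no change — [vofuhokgu]
  1 Progressive Voicing Assimilation: [vofuhokgu] → [vofuhokku]
  result: [vofuhokku]

1 then 2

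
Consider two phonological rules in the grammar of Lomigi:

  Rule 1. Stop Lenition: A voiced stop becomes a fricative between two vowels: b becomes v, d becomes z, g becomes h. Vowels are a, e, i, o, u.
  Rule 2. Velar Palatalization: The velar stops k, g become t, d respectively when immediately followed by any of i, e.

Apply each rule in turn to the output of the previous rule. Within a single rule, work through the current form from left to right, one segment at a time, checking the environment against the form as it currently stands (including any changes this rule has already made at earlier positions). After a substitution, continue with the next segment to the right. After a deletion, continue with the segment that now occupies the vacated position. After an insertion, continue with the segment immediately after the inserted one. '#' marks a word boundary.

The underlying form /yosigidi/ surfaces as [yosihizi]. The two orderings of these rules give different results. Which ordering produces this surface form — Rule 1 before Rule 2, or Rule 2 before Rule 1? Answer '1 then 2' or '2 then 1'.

Order 1 then 2:
  1 Stop Lenition: [yosigidi] → [yosihizi]
  2 Velar Palatalization: no change — [yosihizi]
  result: [yosihizi]
Order 2 then 1:
  2 Velar Palatalization: [yosigidi] → [yosididi]
  1 Stop Lenition: [yosididi] → [yosizizi]
  result: [yosizizi]

1 then 2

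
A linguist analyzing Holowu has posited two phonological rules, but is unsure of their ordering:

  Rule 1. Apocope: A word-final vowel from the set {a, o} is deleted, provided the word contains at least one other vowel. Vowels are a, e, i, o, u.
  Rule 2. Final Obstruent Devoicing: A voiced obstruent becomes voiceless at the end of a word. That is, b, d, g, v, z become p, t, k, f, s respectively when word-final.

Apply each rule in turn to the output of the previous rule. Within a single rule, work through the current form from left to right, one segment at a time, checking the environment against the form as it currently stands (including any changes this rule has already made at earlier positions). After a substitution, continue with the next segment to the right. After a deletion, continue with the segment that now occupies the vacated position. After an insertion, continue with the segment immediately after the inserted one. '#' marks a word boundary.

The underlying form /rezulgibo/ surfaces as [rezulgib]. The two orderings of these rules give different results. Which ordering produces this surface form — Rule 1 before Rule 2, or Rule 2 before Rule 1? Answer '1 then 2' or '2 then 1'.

Order 1 then 2:
  1 Apocope: [rezulgibo] → [rezulgib]
  2 Final Obstruent Devoicing: [rezulgib] → [rezulgip]
  result: [rezulgip]
Order 2 then 1:
  2 Final Obstruent Devoicing: no change — [rezulgibo]
  1 Apocope: [rezulgibo] → [rezulgib]
  result: [rezulgib]

2 then 1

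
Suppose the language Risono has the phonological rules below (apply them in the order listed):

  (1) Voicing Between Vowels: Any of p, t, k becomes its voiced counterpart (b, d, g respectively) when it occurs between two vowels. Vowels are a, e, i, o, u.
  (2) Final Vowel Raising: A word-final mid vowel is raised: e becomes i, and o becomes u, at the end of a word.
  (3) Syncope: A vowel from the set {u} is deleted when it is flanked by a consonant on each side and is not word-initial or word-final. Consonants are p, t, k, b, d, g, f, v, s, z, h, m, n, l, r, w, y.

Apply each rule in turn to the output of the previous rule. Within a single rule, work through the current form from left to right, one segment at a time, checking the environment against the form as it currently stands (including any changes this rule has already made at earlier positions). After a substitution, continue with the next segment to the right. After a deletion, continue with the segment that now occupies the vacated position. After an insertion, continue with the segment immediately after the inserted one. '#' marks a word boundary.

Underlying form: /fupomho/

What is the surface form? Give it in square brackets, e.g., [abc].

[fbomhu]

(1) Voicing Between Vowels: [fupomho] → [fubomho]
(2) Final Vowel Raising: [fubomho] → [fubomhu]
(3) Syncope: [fubomhu] → [fbomhu]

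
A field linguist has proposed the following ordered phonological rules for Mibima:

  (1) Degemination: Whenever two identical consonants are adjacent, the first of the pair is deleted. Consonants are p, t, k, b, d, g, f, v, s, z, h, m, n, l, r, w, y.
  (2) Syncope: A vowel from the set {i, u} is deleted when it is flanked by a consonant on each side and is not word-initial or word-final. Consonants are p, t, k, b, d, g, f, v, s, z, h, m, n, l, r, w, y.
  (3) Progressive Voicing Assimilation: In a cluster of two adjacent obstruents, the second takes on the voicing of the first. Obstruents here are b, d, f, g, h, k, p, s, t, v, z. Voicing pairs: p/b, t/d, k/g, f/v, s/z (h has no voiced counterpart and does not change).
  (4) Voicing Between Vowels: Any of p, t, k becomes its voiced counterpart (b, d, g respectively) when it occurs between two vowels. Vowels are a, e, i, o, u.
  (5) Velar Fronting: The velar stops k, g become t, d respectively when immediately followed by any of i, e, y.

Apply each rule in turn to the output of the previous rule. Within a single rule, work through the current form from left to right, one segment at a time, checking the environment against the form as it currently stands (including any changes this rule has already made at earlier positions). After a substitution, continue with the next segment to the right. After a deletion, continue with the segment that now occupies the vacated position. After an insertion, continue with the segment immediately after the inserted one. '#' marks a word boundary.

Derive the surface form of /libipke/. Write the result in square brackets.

[lbbde]

(1) Degemination: no change — [libipke]
(2) Syncope: [libipke] → [lbpke]
(3) Progressive Voicing Assimilation: [lbpke] → [lbbge]
(4) Voicing Between Vowels: no change — [lbbge]
(5) Velar Fronting: [lbbge] → [lbbde]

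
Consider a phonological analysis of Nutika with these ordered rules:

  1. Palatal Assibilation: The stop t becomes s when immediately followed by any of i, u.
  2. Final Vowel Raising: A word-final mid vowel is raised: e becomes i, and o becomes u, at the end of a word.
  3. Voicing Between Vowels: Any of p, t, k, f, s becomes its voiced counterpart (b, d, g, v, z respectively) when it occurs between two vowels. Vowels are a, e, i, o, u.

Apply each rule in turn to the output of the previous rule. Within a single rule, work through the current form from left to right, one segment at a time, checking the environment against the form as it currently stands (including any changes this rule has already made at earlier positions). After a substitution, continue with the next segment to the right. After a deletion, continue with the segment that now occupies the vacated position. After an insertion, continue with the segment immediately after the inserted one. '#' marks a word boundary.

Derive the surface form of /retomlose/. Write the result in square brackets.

1 Palatal Assibilation: no change — [retomlose]
2 Final Vowel Raising: [retomlose] → [retomlosi]
3 Voicing Between Vowels: [retomlosi] → [redomlozi]

[redomlozi]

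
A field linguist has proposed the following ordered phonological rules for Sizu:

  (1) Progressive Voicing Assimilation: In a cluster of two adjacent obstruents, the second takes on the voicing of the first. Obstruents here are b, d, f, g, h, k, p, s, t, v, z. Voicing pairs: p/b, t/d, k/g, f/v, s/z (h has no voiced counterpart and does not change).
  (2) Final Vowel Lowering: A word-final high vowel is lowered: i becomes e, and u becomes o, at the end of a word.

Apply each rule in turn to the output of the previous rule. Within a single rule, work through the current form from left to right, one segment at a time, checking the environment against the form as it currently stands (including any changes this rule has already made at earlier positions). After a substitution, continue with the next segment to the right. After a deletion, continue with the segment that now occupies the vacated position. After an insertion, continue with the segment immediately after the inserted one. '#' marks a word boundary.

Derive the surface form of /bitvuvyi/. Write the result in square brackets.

[bitfuvye]

(1) Progressive Voicing Assimilation: [bitvuvyi] → [bitfuvyi]
(2) Final Vowel Lowering: [bitfuvyi] → [bitfuvye]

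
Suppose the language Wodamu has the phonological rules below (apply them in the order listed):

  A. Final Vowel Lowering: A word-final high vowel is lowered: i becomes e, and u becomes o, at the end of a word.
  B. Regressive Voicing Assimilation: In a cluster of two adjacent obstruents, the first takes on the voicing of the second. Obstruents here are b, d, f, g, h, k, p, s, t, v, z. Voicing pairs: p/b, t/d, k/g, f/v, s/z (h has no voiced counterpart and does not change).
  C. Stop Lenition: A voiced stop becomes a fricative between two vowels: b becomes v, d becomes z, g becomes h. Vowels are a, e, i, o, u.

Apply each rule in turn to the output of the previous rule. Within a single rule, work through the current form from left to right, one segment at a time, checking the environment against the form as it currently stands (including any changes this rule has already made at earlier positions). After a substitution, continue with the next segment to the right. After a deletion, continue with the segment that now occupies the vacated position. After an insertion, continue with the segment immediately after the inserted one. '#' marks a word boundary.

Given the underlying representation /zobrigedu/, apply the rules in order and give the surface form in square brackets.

[zobrihezo]

A Final Vowel Lowering: [zobrigedu] → [zobrigedo]
B Regressive Voicing Assimilation: no change — [zobrigedo]
C Stop Lenition: [zobrigedo] → [zobrihezo]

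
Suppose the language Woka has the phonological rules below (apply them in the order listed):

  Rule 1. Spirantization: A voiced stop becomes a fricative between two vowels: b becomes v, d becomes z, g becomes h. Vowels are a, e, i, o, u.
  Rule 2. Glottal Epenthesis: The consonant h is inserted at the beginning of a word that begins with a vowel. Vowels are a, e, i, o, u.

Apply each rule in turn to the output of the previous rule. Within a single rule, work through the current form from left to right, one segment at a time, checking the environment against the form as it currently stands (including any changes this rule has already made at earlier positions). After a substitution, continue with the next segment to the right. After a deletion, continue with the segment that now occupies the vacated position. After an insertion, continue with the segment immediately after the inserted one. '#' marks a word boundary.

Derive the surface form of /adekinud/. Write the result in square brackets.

Rule 1 Spirantization: [adekinud] → [azekinud]
Rule 2 Glottal Epenthesis: [azekinud] → [hazekinud]

[hazekinud]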